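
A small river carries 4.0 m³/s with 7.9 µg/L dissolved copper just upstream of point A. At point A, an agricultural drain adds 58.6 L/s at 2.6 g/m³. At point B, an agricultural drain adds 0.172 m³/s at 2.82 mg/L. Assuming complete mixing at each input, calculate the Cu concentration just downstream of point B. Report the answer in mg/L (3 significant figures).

7.9 µg/L = 0.0079 mg/L.
58.6 L/s = 0.0586 m³/s.
After input A: C = (4·0.0079 + 0.0586·2.6) / 4.059 = 0.04533 mg/L.
After input B: C = (4.059·0.04533 + 0.172·2.82) / 4.231 = 0.1581 mg/L.

0.158 mg/L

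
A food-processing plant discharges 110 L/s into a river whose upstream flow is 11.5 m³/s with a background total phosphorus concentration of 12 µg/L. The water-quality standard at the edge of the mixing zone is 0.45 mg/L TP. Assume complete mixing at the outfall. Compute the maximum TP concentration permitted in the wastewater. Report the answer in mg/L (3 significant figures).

110 L/s = 0.11 m³/s.
12 µg/L = 0.012 mg/L.
Mass balance: 0.45·11.61 = 0.11·Cₑ + 11.5·0.012.
Cₑ = (5.224 − 0.138) / 0.11 = 46.24 mg/L.

46.2 mg/L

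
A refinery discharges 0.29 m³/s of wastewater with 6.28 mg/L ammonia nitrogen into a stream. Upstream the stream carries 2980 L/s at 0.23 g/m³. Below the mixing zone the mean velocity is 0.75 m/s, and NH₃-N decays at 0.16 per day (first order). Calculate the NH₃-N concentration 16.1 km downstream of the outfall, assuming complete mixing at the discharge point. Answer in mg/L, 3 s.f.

2980 L/s = 2.98 m³/s.
After complete mixing, C₀ = (0.29·6.28 + 2.98·0.23) / 3.27 = 0.7665 mg/L.
Travel time t = 1.61e+04 m / 0.75 m/s = 2.147e+04 s = 0.2485 d.
C = 0.7665·exp(−0.16·0.2485) = 0.7665·0.961 = 0.7367 mg/L.

0.737 mg/L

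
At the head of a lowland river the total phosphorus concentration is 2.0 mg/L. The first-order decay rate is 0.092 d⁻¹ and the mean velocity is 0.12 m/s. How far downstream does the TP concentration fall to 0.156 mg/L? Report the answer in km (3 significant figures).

From C = C₀·e^(−kt), t = ln(C₀/C)/k = ln(2.0/0.156)/0.092 = 2.551/0.092 = 27.73 d.
Distance = v·t = 0.12 m/s × 2.396e+06 s = 2.875e+05 m = 287.5 km.

287 km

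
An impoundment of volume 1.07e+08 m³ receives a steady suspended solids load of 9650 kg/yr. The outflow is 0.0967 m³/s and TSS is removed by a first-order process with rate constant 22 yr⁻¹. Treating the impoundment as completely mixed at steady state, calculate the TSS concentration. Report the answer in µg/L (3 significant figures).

4.09 µg/L

Outflow Q = 0.0967 m³/s × 3.156e+07 s/yr = 3.052e+06 m³/yr.
Steady-state CSTR mass balance: W = Q·C + k·V·C, so C = W/(Q + kV).
Q + kV = 3.052e+06 + 22·1.07e+08 = 2.357e+09 m³/yr.
C = 9650/2.357e+09 = 4.094e-06 kg/m³ = 0.004094 mg/L = 4.094 µg/L.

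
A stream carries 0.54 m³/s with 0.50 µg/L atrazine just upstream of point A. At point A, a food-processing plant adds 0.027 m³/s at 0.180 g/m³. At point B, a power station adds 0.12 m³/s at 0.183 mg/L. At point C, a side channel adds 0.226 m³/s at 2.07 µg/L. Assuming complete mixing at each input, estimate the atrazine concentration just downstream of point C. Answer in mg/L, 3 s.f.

0.0302 mg/L

0.50 µg/L = 0.0005 mg/L.
After input A: C = (0.54·0.0005 + 0.027·0.18) / 0.567 = 0.009048 mg/L.
After input B: C = (0.567·0.009048 + 0.12·0.183) / 0.687 = 0.03943 mg/L.
2.07 µg/L = 0.00207 mg/L.
After input C: C = (0.687·0.03943 + 0.226·0.00207) / 0.913 = 0.03018 mg/L.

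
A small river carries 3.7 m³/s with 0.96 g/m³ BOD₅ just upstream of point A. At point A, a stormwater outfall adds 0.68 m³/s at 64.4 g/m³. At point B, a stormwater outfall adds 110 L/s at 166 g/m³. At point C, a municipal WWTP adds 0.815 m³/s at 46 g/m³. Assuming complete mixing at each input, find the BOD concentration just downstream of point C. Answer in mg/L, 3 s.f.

19.4 mg/L

After input A: C = (3.7·0.96 + 0.68·64.4) / 4.38 = 10.81 mg/L.
110 L/s = 0.11 m³/s.
After input B: C = (4.38·10.81 + 0.11·166) / 4.49 = 14.61 mg/L.
After input C: C = (4.49·14.61 + 0.815·46) / 5.305 = 19.43 mg/L.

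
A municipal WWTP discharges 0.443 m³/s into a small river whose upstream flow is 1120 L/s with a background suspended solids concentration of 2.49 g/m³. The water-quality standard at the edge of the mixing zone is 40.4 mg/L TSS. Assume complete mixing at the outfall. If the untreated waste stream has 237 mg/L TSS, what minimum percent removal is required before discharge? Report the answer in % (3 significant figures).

42.5 %

1120 L/s = 1.12 m³/s.
Mass balance: 40.4·1.563 = 0.443·Cₑ + 1.12·2.49.
Cₑ = (63.15 − 2.789) / 0.443 = 136.2 mg/L.
Required removal = 1 − 136.2/237 = 42.51 %.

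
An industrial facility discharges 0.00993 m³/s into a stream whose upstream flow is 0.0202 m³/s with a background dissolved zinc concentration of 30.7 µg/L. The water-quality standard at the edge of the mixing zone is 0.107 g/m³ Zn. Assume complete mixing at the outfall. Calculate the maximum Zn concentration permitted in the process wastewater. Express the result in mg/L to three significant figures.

30.7 µg/L = 0.0307 mg/L.
Mass balance: 0.107·0.03013 = 0.00993·Cₑ + 0.0202·0.0307.
Cₑ = (0.003224 − 0.0006201) / 0.00993 = 0.2622 mg/L.

0.262 mg/L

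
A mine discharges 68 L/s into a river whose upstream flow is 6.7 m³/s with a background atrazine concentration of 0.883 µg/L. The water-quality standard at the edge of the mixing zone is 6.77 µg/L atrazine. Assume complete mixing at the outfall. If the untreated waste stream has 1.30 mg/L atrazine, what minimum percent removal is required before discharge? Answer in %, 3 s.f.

68 L/s = 0.068 m³/s.
0.883 µg/L = 0.000883 mg/L.
6.77 µg/L = 0.00677 mg/L.
Mass balance: 0.00677·6.768 = 0.068·Cₑ + 6.7·0.000883.
Cₑ = (0.04582 − 0.005916) / 0.068 = 0.5868 mg/L.
Required removal = 1 − 0.5868/1.30 = 54.86 %.

54.9 %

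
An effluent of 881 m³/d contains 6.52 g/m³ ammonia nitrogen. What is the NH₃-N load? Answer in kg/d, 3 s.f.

5.74 kg/d

881 m³/d = 0.0102 m³/s.
Mass flux = Q·C = 0.0102 m³/s × 6.52 g/m³ = 0.06648 g/s.
= 0.06648 g/s × 86.4 = 5.744 kg/d.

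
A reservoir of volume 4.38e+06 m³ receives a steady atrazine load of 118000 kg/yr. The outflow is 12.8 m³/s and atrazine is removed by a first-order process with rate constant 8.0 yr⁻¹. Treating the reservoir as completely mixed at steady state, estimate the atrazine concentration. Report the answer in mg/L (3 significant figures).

Outflow Q = 12.8 m³/s × 3.156e+07 s/yr = 4.039e+08 m³/yr.
Steady-state CSTR mass balance: W = Q·C + k·V·C, so C = W/(Q + kV).
Q + kV = 4.039e+08 + 8.0·4.38e+06 = 4.39e+08 m³/yr.
C = 118000/4.39e+08 = 0.0002688 kg/m³ = 0.2688 mg/L.

0.269 mg/L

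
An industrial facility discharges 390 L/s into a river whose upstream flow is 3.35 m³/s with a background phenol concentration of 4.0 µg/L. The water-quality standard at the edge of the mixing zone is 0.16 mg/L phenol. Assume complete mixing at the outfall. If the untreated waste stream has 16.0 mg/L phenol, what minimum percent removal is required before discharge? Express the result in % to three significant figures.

90.6 %

390 L/s = 0.39 m³/s.
4.0 µg/L = 0.004 mg/L.
Mass balance: 0.16·3.74 = 0.39·Cₑ + 3.35·0.004.
Cₑ = (0.5984 − 0.0134) / 0.39 = 1.5 mg/L.
Required removal = 1 − 1.5/16.0 = 90.62 %.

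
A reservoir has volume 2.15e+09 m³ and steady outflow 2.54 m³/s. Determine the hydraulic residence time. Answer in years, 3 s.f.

Q = 2.54 m³/s × 3.156e+07 s/yr = 8.016e+07 m³/yr.
Hydraulic residence time τ = V/Q = 2.15e+09/8.016e+07 = 26.82 yr.

26.8 yr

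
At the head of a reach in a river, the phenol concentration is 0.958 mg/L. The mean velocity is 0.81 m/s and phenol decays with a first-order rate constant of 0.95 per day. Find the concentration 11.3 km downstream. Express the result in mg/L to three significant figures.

0.822 mg/L

Travel time t = 11.3 km / 0.81 m/s = 1.13e+04/0.81 = 1.395e+04 s = 0.1615 d.
First-order decay: C = 0.958·exp(−0.95·0.1615) = 0.958·0.8578 = 0.8218 mg/L.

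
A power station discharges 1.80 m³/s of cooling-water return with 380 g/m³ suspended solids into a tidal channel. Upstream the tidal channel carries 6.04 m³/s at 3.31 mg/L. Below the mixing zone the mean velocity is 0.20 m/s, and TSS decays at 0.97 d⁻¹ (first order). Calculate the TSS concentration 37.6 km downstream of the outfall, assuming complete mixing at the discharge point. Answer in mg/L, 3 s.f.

10.9 mg/L

After complete mixing, C₀ = (1.8·380 + 6.04·3.31) / 7.84 = 89.79 mg/L.
Travel time t = 3.76e+04 m / 0.20 m/s = 1.88e+05 s = 2.176 d.
C = 89.79·exp(−0.97·2.176) = 89.79·0.1212 = 10.88 mg/L.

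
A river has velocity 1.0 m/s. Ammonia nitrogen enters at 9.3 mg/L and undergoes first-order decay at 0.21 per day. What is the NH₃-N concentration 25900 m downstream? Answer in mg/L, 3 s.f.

Travel time t = 25900 m / 1.0 m/s = 2.59e+04/1.0 = 2.59e+04 s = 0.2998 d.
First-order decay: C = 9.3·exp(−0.21·0.2998) = 9.3·0.939 = 8.733 mg/L.

8.73 mg/L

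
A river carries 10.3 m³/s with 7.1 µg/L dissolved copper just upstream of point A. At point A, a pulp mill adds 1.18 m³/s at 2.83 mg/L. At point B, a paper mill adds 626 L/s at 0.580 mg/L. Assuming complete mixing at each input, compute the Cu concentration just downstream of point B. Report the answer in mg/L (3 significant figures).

7.1 µg/L = 0.0071 mg/L.
After input A: C = (10.3·0.0071 + 1.18·2.83) / 11.48 = 0.2973 mg/L.
626 L/s = 0.626 m³/s.
After input B: C = (11.48·0.2973 + 0.626·0.58) / 12.11 = 0.3119 mg/L.

0.312 mg/L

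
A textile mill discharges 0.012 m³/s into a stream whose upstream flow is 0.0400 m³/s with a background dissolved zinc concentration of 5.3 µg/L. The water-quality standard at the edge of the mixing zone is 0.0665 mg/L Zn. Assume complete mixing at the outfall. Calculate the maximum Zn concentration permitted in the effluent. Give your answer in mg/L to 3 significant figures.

0.271 mg/L

5.3 µg/L = 0.0053 mg/L.
Mass balance: 0.0665·0.052 = 0.012·Cₑ + 0.04·0.0053.
Cₑ = (0.003458 − 0.000212) / 0.012 = 0.2705 mg/L.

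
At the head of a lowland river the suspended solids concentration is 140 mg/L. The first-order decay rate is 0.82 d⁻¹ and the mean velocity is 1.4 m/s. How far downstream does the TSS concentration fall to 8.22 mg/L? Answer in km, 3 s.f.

From C = C₀·e^(−kt), t = ln(C₀/C)/k = ln(140/8.22)/0.82 = 2.835/0.82 = 3.457 d.
Distance = v·t = 1.4 m/s × 2.987e+05 s = 4.182e+05 m = 418.2 km.

418 km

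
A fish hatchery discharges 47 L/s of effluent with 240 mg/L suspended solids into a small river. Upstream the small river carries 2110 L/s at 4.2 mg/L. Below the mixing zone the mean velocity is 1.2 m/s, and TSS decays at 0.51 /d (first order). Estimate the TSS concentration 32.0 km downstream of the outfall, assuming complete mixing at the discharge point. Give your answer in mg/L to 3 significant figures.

47 L/s = 0.047 m³/s.
2110 L/s = 2.11 m³/s.
After complete mixing, C₀ = (0.047·240 + 2.11·4.2) / 2.157 = 9.338 mg/L.
Travel time t = 3.2e+04 m / 1.2 m/s = 2.667e+04 s = 0.3086 d.
C = 9.338·exp(−0.51·0.3086) = 9.338·0.8544 = 7.978 mg/L.

7.98 mg/L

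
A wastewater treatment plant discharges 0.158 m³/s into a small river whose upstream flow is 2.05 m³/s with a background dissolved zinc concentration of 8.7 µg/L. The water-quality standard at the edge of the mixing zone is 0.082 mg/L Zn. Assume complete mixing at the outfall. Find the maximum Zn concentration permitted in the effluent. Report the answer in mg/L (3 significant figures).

8.7 µg/L = 0.0087 mg/L.
Mass balance: 0.082·2.208 = 0.158·Cₑ + 2.05·0.0087.
Cₑ = (0.1811 − 0.01783) / 0.158 = 1.033 mg/L.

1.03 mg/L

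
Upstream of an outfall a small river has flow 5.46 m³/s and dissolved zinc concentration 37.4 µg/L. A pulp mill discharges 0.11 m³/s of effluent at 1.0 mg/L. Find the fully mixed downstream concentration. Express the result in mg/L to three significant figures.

0.0564 mg/L

37.4 µg/L = 0.0374 mg/L.
By mass balance at complete mixing, C = (0.11·1 + 5.46·0.0374) / (0.11 + 5.46) = 0.3142/5.57 = 0.05641 mg/L.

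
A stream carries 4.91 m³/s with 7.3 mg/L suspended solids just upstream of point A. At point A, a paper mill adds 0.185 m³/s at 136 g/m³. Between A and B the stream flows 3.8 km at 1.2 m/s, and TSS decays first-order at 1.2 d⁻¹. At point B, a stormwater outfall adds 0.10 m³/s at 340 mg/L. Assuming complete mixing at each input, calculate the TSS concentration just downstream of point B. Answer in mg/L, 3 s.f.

17.8 mg/L

After input A: C = (4.91·7.3 + 0.185·136) / 5.095 = 11.97 mg/L.
Over the 3.8 km reach to input B (t = 3167 s = 0.03665 d), decay gives C = 11.97·exp(−1.2·0.03665) = 11.46 mg/L.
After input B: C = (5.095·11.46 + 0.1·340) / 5.195 = 17.78 mg/L.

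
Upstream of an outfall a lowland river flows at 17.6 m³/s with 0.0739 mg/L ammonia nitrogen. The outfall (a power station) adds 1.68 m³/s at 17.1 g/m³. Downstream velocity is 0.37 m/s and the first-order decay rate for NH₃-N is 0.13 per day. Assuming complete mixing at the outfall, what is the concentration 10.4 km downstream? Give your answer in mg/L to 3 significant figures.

After complete mixing, C₀ = (1.68·17.1 + 17.6·0.0739) / 19.28 = 1.558 mg/L.
Travel time t = 1.04e+04 m / 0.37 m/s = 2.811e+04 s = 0.3253 d.
C = 1.558·exp(−0.13·0.3253) = 1.558·0.9586 = 1.493 mg/L.

1.49 mg/L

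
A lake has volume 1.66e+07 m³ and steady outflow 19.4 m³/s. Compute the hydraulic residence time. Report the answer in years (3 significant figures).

0.0271 yr

Q = 19.4 m³/s × 3.156e+07 s/yr = 6.122e+08 m³/yr.
Hydraulic residence time τ = V/Q = 1.66e+07/6.122e+08 = 0.02711 yr.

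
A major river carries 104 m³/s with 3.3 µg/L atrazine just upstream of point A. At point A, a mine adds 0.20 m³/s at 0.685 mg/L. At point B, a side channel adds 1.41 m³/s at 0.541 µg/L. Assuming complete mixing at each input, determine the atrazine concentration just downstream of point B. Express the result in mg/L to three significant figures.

3.3 µg/L = 0.0033 mg/L.
After input A: C = (104·0.0033 + 0.2·0.685) / 104.2 = 0.004608 mg/L.
0.541 µg/L = 0.000541 mg/L.
After input B: C = (104.2·0.004608 + 1.41·0.000541) / 105.6 = 0.004554 mg/L.

0.00455 mg/L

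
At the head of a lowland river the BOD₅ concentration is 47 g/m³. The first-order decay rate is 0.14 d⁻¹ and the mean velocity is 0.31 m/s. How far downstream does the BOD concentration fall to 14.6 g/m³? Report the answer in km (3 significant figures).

From C = C₀·e^(−kt), t = ln(C₀/C)/k = ln(47/14.6)/0.14 = 1.169/0.14 = 8.351 d.
Distance = v·t = 0.31 m/s × 7.215e+05 s = 2.237e+05 m = 223.7 km.

224 km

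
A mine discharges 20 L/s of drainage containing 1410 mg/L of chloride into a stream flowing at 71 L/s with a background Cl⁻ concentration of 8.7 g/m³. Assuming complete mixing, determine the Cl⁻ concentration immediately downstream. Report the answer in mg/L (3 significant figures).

317 mg/L

20 L/s = 0.02 m³/s.
71 L/s = 0.071 m³/s.
Conservation of mass across the mixing zone: C = (0.02·1410 + 0.071·8.7) / (0.02 + 0.071) = 28.82/0.091 = 316.7 mg/L.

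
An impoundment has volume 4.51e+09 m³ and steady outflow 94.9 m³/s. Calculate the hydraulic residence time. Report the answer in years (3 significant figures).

1.51 yr

Q = 94.9 m³/s × 3.156e+07 s/yr = 2.995e+09 m³/yr.
Hydraulic residence time τ = V/Q = 4.51e+09/2.995e+09 = 1.506 yr.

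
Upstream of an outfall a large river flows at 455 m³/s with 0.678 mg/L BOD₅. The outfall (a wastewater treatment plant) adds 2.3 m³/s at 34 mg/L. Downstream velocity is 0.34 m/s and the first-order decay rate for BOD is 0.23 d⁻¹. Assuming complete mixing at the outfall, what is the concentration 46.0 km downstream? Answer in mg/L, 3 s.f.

After complete mixing, C₀ = (2.3·34 + 455·0.678) / 457.3 = 0.8456 mg/L.
Travel time t = 4.6e+04 m / 0.34 m/s = 1.353e+05 s = 1.566 d.
C = 0.8456·exp(−0.23·1.566) = 0.8456·0.6976 = 0.5899 mg/L.

0.590 mg/L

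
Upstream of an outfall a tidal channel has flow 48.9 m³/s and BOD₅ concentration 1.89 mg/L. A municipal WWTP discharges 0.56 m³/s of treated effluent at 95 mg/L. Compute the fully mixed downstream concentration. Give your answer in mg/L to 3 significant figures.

By mass balance at complete mixing, C = (0.56·95 + 48.9·1.89) / (0.56 + 48.9) = 145.6/49.46 = 2.944 mg/L.

2.94 mg/L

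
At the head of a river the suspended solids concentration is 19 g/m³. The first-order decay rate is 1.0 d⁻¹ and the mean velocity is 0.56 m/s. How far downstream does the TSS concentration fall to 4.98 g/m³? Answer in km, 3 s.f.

From C = C₀·e^(−kt), t = ln(C₀/C)/k = ln(19/4.98)/1.0 = 1.339/1.0 = 1.339 d.
Distance = v·t = 0.56 m/s × 1.157e+05 s = 6.479e+04 m = 64.79 km.

64.8 km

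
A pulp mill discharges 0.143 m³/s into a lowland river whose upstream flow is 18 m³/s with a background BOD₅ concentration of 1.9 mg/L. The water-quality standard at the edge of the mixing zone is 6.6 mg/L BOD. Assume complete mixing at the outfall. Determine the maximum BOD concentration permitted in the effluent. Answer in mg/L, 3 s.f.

598 mg/L

Mass balance: 6.6·18.14 = 0.143·Cₑ + 18·1.9.
Cₑ = (119.7 − 34.2) / 0.143 = 598.2 mg/L.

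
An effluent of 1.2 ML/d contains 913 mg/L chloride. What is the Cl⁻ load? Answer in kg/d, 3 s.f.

1.2 ML/d = 0.01389 m³/s.
Mass flux = Q·C = 0.01389 m³/s × 913 g/m³ = 12.68 g/s.
= 12.68 g/s × 86.4 = 1096 kg/d.

1100 kg/d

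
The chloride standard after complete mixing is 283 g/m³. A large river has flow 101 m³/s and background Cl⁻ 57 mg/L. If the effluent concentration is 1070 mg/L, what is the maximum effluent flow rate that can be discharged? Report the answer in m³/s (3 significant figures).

Mass balance at complete mixing: C_std·(Q_w + Q_r) = Q_w·C_e + Q_r·C_b.
Rearranging, Q_w = Q_r·(C_std − C_b)/(C_e − C_std) = 101·(283 − 57) / (1070 − 283) = 29 m³/s.

29.0 m³/s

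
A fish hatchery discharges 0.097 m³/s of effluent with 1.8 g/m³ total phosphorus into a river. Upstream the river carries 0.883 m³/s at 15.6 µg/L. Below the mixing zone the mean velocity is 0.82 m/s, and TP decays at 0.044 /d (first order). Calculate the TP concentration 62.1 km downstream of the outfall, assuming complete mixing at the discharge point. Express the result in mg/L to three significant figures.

0.185 mg/L

15.6 µg/L = 0.0156 mg/L.
After complete mixing, C₀ = (0.097·1.8 + 0.883·0.0156) / 0.98 = 0.1922 mg/L.
Travel time t = 6.21e+04 m / 0.82 m/s = 7.573e+04 s = 0.8765 d.
C = 0.1922·exp(−0.044·0.8765) = 0.1922·0.9622 = 0.1849 mg/L.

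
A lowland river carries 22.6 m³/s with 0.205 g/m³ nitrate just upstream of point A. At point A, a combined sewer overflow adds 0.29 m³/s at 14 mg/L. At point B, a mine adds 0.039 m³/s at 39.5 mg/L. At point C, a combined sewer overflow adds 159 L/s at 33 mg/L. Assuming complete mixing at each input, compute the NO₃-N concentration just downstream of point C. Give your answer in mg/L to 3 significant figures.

After input A: C = (22.6·0.205 + 0.29·14) / 22.89 = 0.3798 mg/L.
After input B: C = (22.89·0.3798 + 0.039·39.5) / 22.93 = 0.4463 mg/L.
159 L/s = 0.159 m³/s.
After input C: C = (22.93·0.4463 + 0.159·33) / 23.09 = 0.6705 mg/L.

0.670 mg/L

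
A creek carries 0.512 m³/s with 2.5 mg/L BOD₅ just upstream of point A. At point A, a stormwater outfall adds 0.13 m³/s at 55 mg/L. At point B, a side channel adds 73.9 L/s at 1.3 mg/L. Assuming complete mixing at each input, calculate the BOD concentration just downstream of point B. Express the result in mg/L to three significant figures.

11.9 mg/L

After input A: C = (0.512·2.5 + 0.13·55) / 0.642 = 13.13 mg/L.
73.9 L/s = 0.0739 m³/s.
After input B: C = (0.642·13.13 + 0.0739·1.3) / 0.7159 = 11.91 mg/L.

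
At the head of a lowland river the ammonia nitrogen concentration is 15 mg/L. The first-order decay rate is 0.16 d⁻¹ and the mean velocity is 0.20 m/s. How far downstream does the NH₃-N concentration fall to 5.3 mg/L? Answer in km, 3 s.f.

From C = C₀·e^(−kt), t = ln(C₀/C)/k = ln(15/5.3)/0.16 = 1.04/0.16 = 6.502 d.
Distance = v·t = 0.20 m/s × 5.618e+05 s = 1.124e+05 m = 112.4 km.

112 km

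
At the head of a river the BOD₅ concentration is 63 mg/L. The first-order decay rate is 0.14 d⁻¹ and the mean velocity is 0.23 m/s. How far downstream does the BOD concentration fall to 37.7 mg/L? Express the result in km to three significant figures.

72.9 km

From C = C₀·e^(−kt), t = ln(C₀/C)/k = ln(63/37.7)/0.14 = 0.5135/0.14 = 3.668 d.
Distance = v·t = 0.23 m/s × 3.169e+05 s = 7.288e+04 m = 72.88 km.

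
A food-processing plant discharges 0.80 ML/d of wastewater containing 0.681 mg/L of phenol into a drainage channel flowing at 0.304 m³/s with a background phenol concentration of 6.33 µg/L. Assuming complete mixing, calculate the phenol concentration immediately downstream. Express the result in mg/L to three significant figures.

0.0263 mg/L

0.80 ML/d = 0.009259 m³/s.
6.33 µg/L = 0.00633 mg/L.
Flow-weighted mixing gives C = (0.009259·0.681 + 0.304·0.00633) / (0.009259 + 0.304) = 0.00823/0.3133 = 0.02627 mg/L.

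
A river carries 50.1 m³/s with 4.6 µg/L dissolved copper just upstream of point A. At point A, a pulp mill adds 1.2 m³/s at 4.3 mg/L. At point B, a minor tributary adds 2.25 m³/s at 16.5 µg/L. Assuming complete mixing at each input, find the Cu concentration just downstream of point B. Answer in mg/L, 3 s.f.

0.101 mg/L

4.6 µg/L = 0.0046 mg/L.
After input A: C = (50.1·0.0046 + 1.2·4.3) / 51.3 = 0.1051 mg/L.
16.5 µg/L = 0.0165 mg/L.
After input B: C = (51.3·0.1051 + 2.25·0.0165) / 53.55 = 0.1014 mg/L.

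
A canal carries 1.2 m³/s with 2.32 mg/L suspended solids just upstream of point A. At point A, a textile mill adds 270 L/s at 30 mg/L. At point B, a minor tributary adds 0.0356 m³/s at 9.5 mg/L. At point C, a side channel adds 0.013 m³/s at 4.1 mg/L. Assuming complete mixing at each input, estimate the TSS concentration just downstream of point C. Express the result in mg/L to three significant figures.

270 L/s = 0.27 m³/s.
After input A: C = (1.2·2.32 + 0.27·30) / 1.47 = 7.404 mg/L.
After input B: C = (1.47·7.404 + 0.0356·9.5) / 1.506 = 7.454 mg/L.
After input C: C = (1.506·7.454 + 0.013·4.1) / 1.519 = 7.425 mg/L.

7.42 mg/L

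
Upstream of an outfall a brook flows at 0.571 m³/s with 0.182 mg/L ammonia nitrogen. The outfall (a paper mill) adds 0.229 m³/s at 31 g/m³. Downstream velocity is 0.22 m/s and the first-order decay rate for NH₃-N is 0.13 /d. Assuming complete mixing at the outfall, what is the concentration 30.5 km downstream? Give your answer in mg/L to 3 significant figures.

After complete mixing, C₀ = (0.229·31 + 0.571·0.182) / 0.8 = 9.004 mg/L.
Travel time t = 3.05e+04 m / 0.22 m/s = 1.386e+05 s = 1.605 d.
C = 9.004·exp(−0.13·1.605) = 9.004·0.8117 = 7.308 mg/L.

7.31 mg/L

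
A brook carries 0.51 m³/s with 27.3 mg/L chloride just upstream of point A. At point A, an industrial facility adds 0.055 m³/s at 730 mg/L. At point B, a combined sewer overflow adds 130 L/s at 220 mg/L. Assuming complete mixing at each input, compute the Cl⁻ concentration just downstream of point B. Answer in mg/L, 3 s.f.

After input A: C = (0.51·27.3 + 0.055·730) / 0.565 = 95.7 mg/L.
130 L/s = 0.13 m³/s.
After input B: C = (0.565·95.7 + 0.13·220) / 0.695 = 119 mg/L.

119 mg/L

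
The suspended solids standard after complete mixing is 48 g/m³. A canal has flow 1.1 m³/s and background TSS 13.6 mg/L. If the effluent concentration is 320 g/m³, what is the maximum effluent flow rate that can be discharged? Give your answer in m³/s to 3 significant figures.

Mass balance at complete mixing: C_std·(Q_w + Q_r) = Q_w·C_e + Q_r·C_b.
Rearranging, Q_w = Q_r·(C_std − C_b)/(C_e − C_std) = 1.1·(48 − 13.6) / (320 − 48) = 0.1391 m³/s.

0.139 m³/s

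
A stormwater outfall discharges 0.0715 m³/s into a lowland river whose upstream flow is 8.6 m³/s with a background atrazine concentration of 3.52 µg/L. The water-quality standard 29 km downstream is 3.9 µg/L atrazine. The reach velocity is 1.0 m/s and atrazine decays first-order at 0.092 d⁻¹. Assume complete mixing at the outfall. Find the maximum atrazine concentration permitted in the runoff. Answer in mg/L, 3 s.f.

0.0644 mg/L

3.52 µg/L = 0.00352 mg/L.
3.9 µg/L = 0.0039 mg/L.
Travel time to the compliance point: t = 2.9e+04/1.0 = 2.9e+04 s = 0.3356 d; decay factor exp(−0.092·0.3356) = 0.9696.
So the concentration just after mixing may be at most 0.0039/0.9696 = 0.004022 mg/L.
Mass balance: 0.004022·8.671 = 0.0715·Cₑ + 8.6·0.00352.
Cₑ = (0.03488 − 0.03027) / 0.0715 = 0.06444 mg/L.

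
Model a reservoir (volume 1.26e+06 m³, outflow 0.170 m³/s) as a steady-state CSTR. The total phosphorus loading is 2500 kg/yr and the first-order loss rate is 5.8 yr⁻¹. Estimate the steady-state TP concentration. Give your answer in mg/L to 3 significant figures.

Outflow Q = 0.170 m³/s × 3.156e+07 s/yr = 5.365e+06 m³/yr.
Steady-state CSTR mass balance: W = Q·C + k·V·C, so C = W/(Q + kV).
Q + kV = 5.365e+06 + 5.8·1.26e+06 = 1.267e+07 m³/yr.
C = 2500/1.267e+07 = 0.0001973 kg/m³ = 0.1973 mg/L.

0.197 mg/L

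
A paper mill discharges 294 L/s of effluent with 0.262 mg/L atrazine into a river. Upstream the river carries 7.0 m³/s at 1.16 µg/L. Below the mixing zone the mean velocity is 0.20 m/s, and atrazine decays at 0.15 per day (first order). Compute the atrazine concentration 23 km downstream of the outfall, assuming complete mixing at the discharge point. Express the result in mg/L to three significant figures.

294 L/s = 0.294 m³/s.
1.16 µg/L = 0.00116 mg/L.
After complete mixing, C₀ = (0.294·0.262 + 7·0.00116) / 7.294 = 0.01167 mg/L.
Travel time t = 2.3e+04 m / 0.20 m/s = 1.15e+05 s = 1.331 d.
C = 0.01167·exp(−0.15·1.331) = 0.01167·0.819 = 0.009561 mg/L.

0.00956 mg/L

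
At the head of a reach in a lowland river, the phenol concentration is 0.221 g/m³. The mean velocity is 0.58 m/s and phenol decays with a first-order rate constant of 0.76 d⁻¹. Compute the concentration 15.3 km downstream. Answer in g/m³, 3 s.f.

0.175 g/m³

Travel time t = 15.3 km / 0.58 m/s = 1.53e+04/0.58 = 2.638e+04 s = 0.3053 d.
First-order decay: C = 0.221·exp(−0.76·0.3053) = 0.221·0.7929 = 0.1752 g/m³.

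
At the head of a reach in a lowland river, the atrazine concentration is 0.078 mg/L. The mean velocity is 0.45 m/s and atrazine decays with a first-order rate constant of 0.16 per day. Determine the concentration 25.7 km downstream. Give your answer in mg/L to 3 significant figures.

Travel time t = 25.7 km / 0.45 m/s = 2.57e+04/0.45 = 5.711e+04 s = 0.661 d.
First-order decay: C = 0.078·exp(−0.16·0.661) = 0.078·0.8996 = 0.07017 mg/L.

0.0702 mg/L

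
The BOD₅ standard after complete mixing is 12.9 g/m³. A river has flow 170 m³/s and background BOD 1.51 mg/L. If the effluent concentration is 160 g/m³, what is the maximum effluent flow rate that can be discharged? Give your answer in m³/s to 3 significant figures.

13.2 m³/s

Mass balance at complete mixing: C_std·(Q_w + Q_r) = Q_w·C_e + Q_r·C_b.
Rearranging, Q_w = Q_r·(C_std − C_b)/(C_e − C_std) = 170·(12.9 − 1.51) / (160 − 12.9) = 13.16 m³/s.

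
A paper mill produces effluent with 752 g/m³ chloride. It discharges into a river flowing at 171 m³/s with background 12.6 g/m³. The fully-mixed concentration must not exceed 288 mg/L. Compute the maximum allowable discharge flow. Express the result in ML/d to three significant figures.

Mass balance at complete mixing: C_std·(Q_w + Q_r) = Q_w·C_e + Q_r·C_b.
Rearranging, Q_w = Q_r·(C_std − C_b)/(C_e − C_std) = 171·(288 − 12.6) / (752 − 288) = 101.5 m³/s.
= 8769 ML/d.

8770 ML/d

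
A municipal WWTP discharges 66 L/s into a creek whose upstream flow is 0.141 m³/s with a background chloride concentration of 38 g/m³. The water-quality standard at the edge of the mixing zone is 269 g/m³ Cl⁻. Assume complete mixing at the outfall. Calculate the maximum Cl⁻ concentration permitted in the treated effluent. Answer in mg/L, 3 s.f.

66 L/s = 0.066 m³/s.
Mass balance: 269·0.207 = 0.066·Cₑ + 0.141·38.
Cₑ = (55.68 − 5.358) / 0.066 = 762.5 mg/L.

762 mg/L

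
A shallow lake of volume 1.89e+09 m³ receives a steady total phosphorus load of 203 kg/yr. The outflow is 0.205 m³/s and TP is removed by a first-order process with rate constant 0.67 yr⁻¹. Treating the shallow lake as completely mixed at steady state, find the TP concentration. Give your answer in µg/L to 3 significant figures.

Outflow Q = 0.205 m³/s × 3.156e+07 s/yr = 6.469e+06 m³/yr.
Steady-state CSTR mass balance: W = Q·C + k·V·C, so C = W/(Q + kV).
Q + kV = 6.469e+06 + 0.67·1.89e+09 = 1.273e+09 m³/yr.
C = 203/1.273e+09 = 1.595e-07 kg/m³ = 0.0001595 mg/L = 0.1595 µg/L.

0.159 µg/L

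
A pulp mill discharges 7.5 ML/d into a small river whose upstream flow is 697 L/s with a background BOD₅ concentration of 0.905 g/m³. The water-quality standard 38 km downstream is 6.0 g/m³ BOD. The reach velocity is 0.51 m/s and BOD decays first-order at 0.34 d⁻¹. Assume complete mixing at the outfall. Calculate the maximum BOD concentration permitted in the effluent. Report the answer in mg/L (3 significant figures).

65.4 mg/L

7.5 ML/d = 0.08681 m³/s.
697 L/s = 0.697 m³/s.
Travel time to the compliance point: t = 3.8e+04/0.51 = 7.451e+04 s = 0.8624 d; decay factor exp(−0.34·0.8624) = 0.7459.
So the concentration just after mixing may be at most 6/0.7459 = 8.044 mg/L.
Mass balance: 8.044·0.7838 = 0.08681·Cₑ + 0.697·0.905.
Cₑ = (6.305 − 0.6308) / 0.08681 = 65.37 mg/L.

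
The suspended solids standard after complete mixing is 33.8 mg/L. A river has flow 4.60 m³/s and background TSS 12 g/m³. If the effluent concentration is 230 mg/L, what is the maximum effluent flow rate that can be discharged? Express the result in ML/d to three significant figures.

Mass balance at complete mixing: C_std·(Q_w + Q_r) = Q_w·C_e + Q_r·C_b.
Rearranging, Q_w = Q_r·(C_std − C_b)/(C_e − C_std) = 4.60·(33.8 − 12) / (230 − 33.8) = 0.5111 m³/s.
= 44.16 ML/d.

44.2 ML/d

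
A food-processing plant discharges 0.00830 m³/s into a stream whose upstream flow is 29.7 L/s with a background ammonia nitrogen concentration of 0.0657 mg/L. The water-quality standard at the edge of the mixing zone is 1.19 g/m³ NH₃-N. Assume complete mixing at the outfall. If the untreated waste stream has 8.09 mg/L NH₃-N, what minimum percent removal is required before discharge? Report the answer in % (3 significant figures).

35.6 %

29.7 L/s = 0.0297 m³/s.
Mass balance: 1.19·0.038 = 0.0083·Cₑ + 0.0297·0.0657.
Cₑ = (0.04522 − 0.001951) / 0.0083 = 5.213 mg/L.
Required removal = 1 − 5.213/8.09 = 35.56 %.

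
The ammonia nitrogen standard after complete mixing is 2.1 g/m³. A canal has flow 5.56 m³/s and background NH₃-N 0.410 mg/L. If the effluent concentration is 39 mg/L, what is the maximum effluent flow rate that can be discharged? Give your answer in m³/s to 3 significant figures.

0.255 m³/s

Mass balance at complete mixing: C_std·(Q_w + Q_r) = Q_w·C_e + Q_r·C_b.
Rearranging, Q_w = Q_r·(C_std − C_b)/(C_e − C_std) = 5.56·(2.1 − 0.41) / (39 − 2.1) = 0.2546 m³/s.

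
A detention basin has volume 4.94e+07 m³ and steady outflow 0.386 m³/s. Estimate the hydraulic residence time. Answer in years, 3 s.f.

4.06 yr

Q = 0.386 m³/s × 3.156e+07 s/yr = 1.218e+07 m³/yr.
Hydraulic residence time τ = V/Q = 4.94e+07/1.218e+07 = 4.055 yr.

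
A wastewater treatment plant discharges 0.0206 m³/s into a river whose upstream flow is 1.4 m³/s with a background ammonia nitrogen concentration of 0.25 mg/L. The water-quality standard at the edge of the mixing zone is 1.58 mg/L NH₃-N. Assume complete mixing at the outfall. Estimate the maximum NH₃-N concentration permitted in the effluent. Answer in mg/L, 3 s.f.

Mass balance: 1.58·1.421 = 0.0206·Cₑ + 1.4·0.25.
Cₑ = (2.245 − 0.35) / 0.0206 = 91.97 mg/L.

92.0 mg/L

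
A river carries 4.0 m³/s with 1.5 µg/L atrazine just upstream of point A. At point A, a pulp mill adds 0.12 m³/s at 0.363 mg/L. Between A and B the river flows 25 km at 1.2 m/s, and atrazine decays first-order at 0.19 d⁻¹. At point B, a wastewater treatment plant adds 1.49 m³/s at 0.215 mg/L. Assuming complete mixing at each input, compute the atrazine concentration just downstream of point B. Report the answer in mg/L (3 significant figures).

0.0655 mg/L

1.5 µg/L = 0.0015 mg/L.
After input A: C = (4·0.0015 + 0.12·0.363) / 4.12 = 0.01203 mg/L.
Over the 25 km reach to input B (t = 2.083e+04 s = 0.2411 d), decay gives C = 0.01203·exp(−0.19·0.2411) = 0.01149 mg/L.
After input B: C = (4.12·0.01149 + 1.49·0.215) / 5.61 = 0.06554 mg/L.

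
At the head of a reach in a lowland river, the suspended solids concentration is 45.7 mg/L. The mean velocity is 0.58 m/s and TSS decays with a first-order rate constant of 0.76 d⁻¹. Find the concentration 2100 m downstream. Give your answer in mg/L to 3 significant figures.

44.3 mg/L

Travel time t = 2100 m / 0.58 m/s = 2100/0.58 = 3621 s = 0.04191 d.
First-order decay: C = 45.7·exp(−0.76·0.04191) = 45.7·0.9687 = 44.27 mg/L.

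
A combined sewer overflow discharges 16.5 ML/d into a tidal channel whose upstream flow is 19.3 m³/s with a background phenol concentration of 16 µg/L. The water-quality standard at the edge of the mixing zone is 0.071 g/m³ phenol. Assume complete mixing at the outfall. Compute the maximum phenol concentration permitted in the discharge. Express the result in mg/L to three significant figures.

5.63 mg/L

16.5 ML/d = 0.191 m³/s.
16 µg/L = 0.016 mg/L.
Mass balance: 0.071·19.49 = 0.191·Cₑ + 19.3·0.016.
Cₑ = (1.384 − 0.3088) / 0.191 = 5.629 mg/L.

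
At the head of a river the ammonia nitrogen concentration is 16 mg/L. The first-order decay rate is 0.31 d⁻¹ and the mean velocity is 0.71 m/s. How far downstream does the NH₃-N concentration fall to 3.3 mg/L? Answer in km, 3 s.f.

312 km

From C = C₀·e^(−kt), t = ln(C₀/C)/k = ln(16/3.3)/0.31 = 1.579/0.31 = 5.092 d.
Distance = v·t = 0.71 m/s × 4.4e+05 s = 3.124e+05 m = 312.4 km.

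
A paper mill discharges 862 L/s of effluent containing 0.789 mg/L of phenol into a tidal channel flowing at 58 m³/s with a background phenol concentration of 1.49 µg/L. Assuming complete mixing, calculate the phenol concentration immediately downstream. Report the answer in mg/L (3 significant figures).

862 L/s = 0.862 m³/s.
1.49 µg/L = 0.00149 mg/L.
Flow-weighted mixing gives C = (0.862·0.789 + 58·0.00149) / (0.862 + 58) = 0.7665/58.86 = 0.01302 mg/L.

0.0130 mg/L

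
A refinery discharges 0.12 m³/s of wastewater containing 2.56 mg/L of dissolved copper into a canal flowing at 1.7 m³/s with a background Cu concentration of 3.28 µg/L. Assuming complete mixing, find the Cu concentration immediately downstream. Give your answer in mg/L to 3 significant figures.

0.172 mg/L

3.28 µg/L = 0.00328 mg/L.
Conservation of mass across the mixing zone: C = (0.12·2.56 + 1.7·0.00328) / (0.12 + 1.7) = 0.3128/1.82 = 0.1719 mg/L.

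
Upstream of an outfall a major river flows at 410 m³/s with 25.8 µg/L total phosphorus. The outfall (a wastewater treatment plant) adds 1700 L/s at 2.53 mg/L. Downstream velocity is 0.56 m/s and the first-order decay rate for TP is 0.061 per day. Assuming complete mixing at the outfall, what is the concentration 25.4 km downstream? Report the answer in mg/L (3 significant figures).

0.0350 mg/L

1700 L/s = 1.7 m³/s.
25.8 µg/L = 0.0258 mg/L.
After complete mixing, C₀ = (1.7·2.53 + 410·0.0258) / 411.7 = 0.03614 mg/L.
Travel time t = 2.54e+04 m / 0.56 m/s = 4.536e+04 s = 0.525 d.
C = 0.03614·exp(−0.061·0.525) = 0.03614·0.9685 = 0.035 mg/L.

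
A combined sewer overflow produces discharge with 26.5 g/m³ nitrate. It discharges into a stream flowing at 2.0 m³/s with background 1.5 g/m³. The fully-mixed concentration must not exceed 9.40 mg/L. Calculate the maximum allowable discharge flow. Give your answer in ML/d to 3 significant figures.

Mass balance at complete mixing: C_std·(Q_w + Q_r) = Q_w·C_e + Q_r·C_b.
Rearranging, Q_w = Q_r·(C_std − C_b)/(C_e − C_std) = 2.0·(9.4 − 1.5) / (26.5 − 9.4) = 0.924 m³/s.
= 79.83 ML/d.

79.8 ML/d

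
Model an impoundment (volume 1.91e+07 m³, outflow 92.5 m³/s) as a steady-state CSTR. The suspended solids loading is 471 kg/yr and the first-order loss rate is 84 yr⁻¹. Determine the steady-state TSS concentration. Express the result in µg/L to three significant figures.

Outflow Q = 92.5 m³/s × 3.156e+07 s/yr = 2.919e+09 m³/yr.
Steady-state CSTR mass balance: W = Q·C + k·V·C, so C = W/(Q + kV).
Q + kV = 2.919e+09 + 84·1.91e+07 = 4.523e+09 m³/yr.
C = 471/4.523e+09 = 1.041e-07 kg/m³ = 0.0001041 mg/L = 0.1041 µg/L.

0.104 µg/L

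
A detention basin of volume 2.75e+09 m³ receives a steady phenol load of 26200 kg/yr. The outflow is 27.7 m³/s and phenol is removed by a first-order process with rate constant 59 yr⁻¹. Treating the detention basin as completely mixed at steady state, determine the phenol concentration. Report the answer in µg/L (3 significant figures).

Outflow Q = 27.7 m³/s × 3.156e+07 s/yr = 8.741e+08 m³/yr.
Steady-state CSTR mass balance: W = Q·C + k·V·C, so C = W/(Q + kV).
Q + kV = 8.741e+08 + 59·2.75e+09 = 1.631e+11 m³/yr.
C = 26200/1.631e+11 = 1.606e-07 kg/m³ = 0.0001606 mg/L = 0.1606 µg/L.

0.161 µg/L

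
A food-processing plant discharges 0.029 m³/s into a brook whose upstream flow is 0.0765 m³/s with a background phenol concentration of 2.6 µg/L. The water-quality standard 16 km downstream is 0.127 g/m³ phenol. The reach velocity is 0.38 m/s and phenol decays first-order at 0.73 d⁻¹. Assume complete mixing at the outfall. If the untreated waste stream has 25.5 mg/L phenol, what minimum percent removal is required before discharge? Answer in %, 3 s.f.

2.6 µg/L = 0.0026 mg/L.
Travel time to the compliance point: t = 1.6e+04/0.38 = 4.211e+04 s = 0.4873 d; decay factor exp(−0.73·0.4873) = 0.7006.
So the concentration just after mixing may be at most 0.127/0.7006 = 0.1813 mg/L.
Mass balance: 0.1813·0.1055 = 0.029·Cₑ + 0.0765·0.0026.
Cₑ = (0.01912 − 0.0001989) / 0.029 = 0.6526 mg/L.
Required removal = 1 − 0.6526/25.5 = 97.44 %.

97.4 %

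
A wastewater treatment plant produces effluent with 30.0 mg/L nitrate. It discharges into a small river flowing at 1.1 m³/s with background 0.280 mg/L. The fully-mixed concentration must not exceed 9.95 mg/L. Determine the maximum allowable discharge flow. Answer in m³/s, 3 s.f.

Mass balance at complete mixing: C_std·(Q_w + Q_r) = Q_w·C_e + Q_r·C_b.
Rearranging, Q_w = Q_r·(C_std − C_b)/(C_e − C_std) = 1.1·(9.95 − 0.28) / (30 − 9.95) = 0.5305 m³/s.

0.531 m³/s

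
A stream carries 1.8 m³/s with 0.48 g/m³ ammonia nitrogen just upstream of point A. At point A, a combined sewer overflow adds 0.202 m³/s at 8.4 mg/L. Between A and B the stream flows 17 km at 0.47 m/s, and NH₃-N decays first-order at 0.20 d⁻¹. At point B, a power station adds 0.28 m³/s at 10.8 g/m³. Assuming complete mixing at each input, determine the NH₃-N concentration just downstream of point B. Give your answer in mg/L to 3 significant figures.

2.36 mg/L

After input A: C = (1.8·0.48 + 0.202·8.4) / 2.002 = 1.279 mg/L.
Over the 17 km reach to input B (t = 3.617e+04 s = 0.4186 d), decay gives C = 1.279·exp(−0.20·0.4186) = 1.176 mg/L.
After input B: C = (2.002·1.176 + 0.28·10.8) / 2.282 = 2.357 mg/L.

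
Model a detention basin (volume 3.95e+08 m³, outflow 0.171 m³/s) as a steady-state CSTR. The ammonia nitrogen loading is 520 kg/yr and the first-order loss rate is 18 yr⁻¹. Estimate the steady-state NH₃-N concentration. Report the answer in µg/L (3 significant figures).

0.0731 µg/L

Outflow Q = 0.171 m³/s × 3.156e+07 s/yr = 5.396e+06 m³/yr.
Steady-state CSTR mass balance: W = Q·C + k·V·C, so C = W/(Q + kV).
Q + kV = 5.396e+06 + 18·3.95e+08 = 7.115e+09 m³/yr.
C = 520/7.115e+09 = 7.308e-08 kg/m³ = 7.308e-05 mg/L = 0.07308 µg/L.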